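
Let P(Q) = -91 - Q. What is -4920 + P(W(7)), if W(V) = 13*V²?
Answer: -5648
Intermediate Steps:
-4920 + P(W(7)) = -4920 + (-91 - 13*7²) = -4920 + (-91 - 13*49) = -4920 + (-91 - 1*637) = -4920 + (-91 - 637) = -4920 - 728 = -5648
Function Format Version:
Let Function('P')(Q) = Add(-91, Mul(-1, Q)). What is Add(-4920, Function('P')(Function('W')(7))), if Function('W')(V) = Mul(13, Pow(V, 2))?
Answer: -5648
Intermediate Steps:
Add(-4920, Function('P')(Function('W')(7))) = Add(-4920, Add(-91, Mul(-1, Mul(13, Pow(7, 2))))) = Add(-4920, Add(-91, Mul(-1, Mul(13, 49)))) = Add(-4920, Add(-91, Mul(-1, 637))) = Add(-4920, Add(-91, -637)) = Add(-4920, -728) = -5648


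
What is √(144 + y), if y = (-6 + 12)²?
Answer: 6*√5 ≈ 13.416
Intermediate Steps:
y = 36 (y = 6² = 36)
√(144 + y) = √(144 + 36) = √180 = 6*√5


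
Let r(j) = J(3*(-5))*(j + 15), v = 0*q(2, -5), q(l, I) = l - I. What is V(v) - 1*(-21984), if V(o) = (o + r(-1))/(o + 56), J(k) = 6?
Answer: 43971/2 ≈ 21986.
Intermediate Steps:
v = 0 (v = 0*(2 - 1*(-5)) = 0*(2 + 5) = 0*7 = 0)
r(j) = 90 + 6*j (r(j) = 6*(j + 15) = 6*(15 + j) = 90 + 6*j)
V(o) = (84 + o)/(56 + o) (V(o) = (o + (90 + 6*(-1)))/(o + 56) = (o + (90 - 6))/(56 + o) = (o + 84)/(56 + o) = (84 + o)/(56 + o))
V(v) - 1*(-21984) = (84 + 0)/(56 + 0) - 1*(-21984) = 84/56 + 21984 = (1/56)*84 + 21984 = 3/2 + 21984 = 43971/2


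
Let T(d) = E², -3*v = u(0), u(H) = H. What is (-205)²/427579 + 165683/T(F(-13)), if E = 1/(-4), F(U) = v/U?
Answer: 1133481185337/427579 ≈ 2.6509e+6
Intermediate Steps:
v = 0 (v = -⅓*0 = 0)
F(U) = 0 (F(U) = 0/U = 0)
E = -¼ ≈ -0.25000
T(d) = 1/16 (T(d) = (-¼)² = 1/16)
(-205)²/427579 + 165683/T(F(-13)) = (-205)²/427579 + 165683/(1/16) = 42025*(1/427579) + 165683*16 = 42025/427579 + 2650928 = 1133481185337/427579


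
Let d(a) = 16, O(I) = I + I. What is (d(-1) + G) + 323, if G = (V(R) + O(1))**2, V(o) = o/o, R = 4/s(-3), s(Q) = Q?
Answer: 348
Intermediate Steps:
O(I) = 2*I
R = -4/3 (R = 4/(-3) = 4*(-1/3) = -4/3 ≈ -1.3333)
V(o) = 1
G = 9 (G = (1 + 2*1)**2 = (1 + 2)**2 = 3**2 = 9)
(d(-1) + G) + 323 = (16 + 9) + 323 = 25 + 323 = 348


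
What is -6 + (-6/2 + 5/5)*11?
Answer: -28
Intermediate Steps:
-6 + (-6/2 + 5/5)*11 = -6 + (-6*½ + 5*(⅕))*11 = -6 + (-3 + 1)*11 = -6 - 2*11 = -6 - 22 = -28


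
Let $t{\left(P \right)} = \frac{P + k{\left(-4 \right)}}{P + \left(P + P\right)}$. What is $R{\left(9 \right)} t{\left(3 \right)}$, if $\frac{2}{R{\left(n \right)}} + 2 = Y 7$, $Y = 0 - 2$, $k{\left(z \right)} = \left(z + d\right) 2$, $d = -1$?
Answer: $\frac{7}{72} \approx 0.097222$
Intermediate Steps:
$k{\left(z \right)} = -2 + 2 z$ ($k{\left(z \right)} = \left(z - 1\right) 2 = \left(-1 + z\right) 2 = -2 + 2 z$)
$Y = -2$
$R{\left(n \right)} = - \frac{1}{8}$ ($R{\left(n \right)} = \frac{2}{-2 - 14} = \frac{2}{-16} = 2 \left(- \frac{1}{16}\right) = - \frac{1}{8}$)
$t{\left(P \right)} = \frac{-10 + P}{3 P}$ ($t{\left(P \right)} = \frac{P + \left(-2 + 2 \left(-4\right)\right)}{P + \left(P + P\right)} = \frac{P - 10}{P + 2 P} = \frac{P - 10}{3 P} = \left(-10 + P\right) \frac{1}{3 P} = \frac{-10 + P}{3 P}$)
$R{\left(9 \right)} t{\left(3 \right)} = - \frac{\frac{1}{3} \cdot \frac{1}{3} \left(-10 + 3\right)}{8} = - \frac{\frac{1}{3} \cdot \frac{1}{3} \left(-7\right)}{8} = \left(- \frac{1}{8}\right) \left(- \frac{7}{9}\right) = \frac{7}{72}$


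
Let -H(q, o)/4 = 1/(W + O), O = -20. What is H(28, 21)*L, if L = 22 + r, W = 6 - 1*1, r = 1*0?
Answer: 88/15 ≈ 5.8667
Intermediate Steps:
r = 0
W = 5 (W = 6 - 1 = 5)
H(q, o) = 4/15 (H(q, o) = -4/(5 - 20) = -4/(-15) = -4*(-1/15) = 4/15)
L = 22 (L = 22 + 0 = 22)
H(28, 21)*L = (4/15)*22 = 88/15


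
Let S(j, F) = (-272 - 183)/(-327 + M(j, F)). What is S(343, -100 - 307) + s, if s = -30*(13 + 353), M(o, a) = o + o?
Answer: -3942275/359 ≈ -10981.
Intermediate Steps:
M(o, a) = 2*o
S(j, F) = -455/(-327 + 2*j) (S(j, F) = (-272 - 183)/(-327 + 2*j) = -455/(-327 + 2*j))
s = -10980 (s = -30*366 = -10980)
S(343, -100 - 307) + s = -455/(-327 + 2*343) - 10980 = -455/(-327 + 686) - 10980 = -455/359 - 10980 = -3942275/359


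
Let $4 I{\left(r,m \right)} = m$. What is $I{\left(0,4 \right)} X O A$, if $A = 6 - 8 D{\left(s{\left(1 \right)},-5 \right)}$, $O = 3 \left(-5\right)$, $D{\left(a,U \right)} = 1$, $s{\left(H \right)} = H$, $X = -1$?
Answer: $-30$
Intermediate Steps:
$I{\left(r,m \right)} = \frac{m}{4}$
$O = -15$
$A = -2$ ($A = 6 - 8 = -2$)
$I{\left(0,4 \right)} X O A = \frac{1}{4} \cdot 4 \left(-1\right) \left(-15\right) \left(-2\right) = 1 \left(-1\right) \left(-15\right) \left(-2\right) = \left(-1\right) \left(-15\right) \left(-2\right) = 15 \left(-2\right) = -30$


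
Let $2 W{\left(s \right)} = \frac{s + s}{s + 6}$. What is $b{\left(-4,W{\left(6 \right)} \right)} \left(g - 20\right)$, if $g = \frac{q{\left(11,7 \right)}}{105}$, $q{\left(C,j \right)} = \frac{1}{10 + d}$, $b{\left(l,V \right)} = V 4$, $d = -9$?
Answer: $- \frac{4198}{105} \approx -39.981$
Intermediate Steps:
$W{\left(s \right)} = \frac{s}{6 + s}$ ($W{\left(s \right)} = \frac{\left(s + s\right) \frac{1}{s + 6}}{2} = \frac{2 s \frac{1}{6 + s}}{2} = \frac{s}{6 + s}$)
$b{\left(l,V \right)} = 4 V$
$q{\left(C,j \right)} = 1$ ($q{\left(C,j \right)} = \frac{1}{10 - 9} = 1^{-1} = 1$)
$g = \frac{1}{105}$ ($g = 1 \cdot \frac{1}{105} = \frac{1}{105} \approx 0.0095238$)
$b{\left(-4,W{\left(6 \right)} \right)} \left(g - 20\right) = 4 \frac{6}{6 + 6} \left(\frac{1}{105} - 20\right) = 4 \cdot \frac{6}{12} \left(- \frac{2099}{105}\right) = 4 \cdot 6 \cdot \frac{1}{12} \left(- \frac{2099}{105}\right) = 4 \cdot \frac{1}{2} \left(- \frac{2099}{105}\right) = 2 \left(- \frac{2099}{105}\right) = - \frac{4198}{105}$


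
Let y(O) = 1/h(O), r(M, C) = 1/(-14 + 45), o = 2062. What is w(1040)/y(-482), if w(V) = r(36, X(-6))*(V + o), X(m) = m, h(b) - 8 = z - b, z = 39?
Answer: 1640958/31 ≈ 52934.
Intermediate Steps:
h(b) = 47 - b (h(b) = 8 + (39 - b) = 47 - b)
r(M, C) = 1/31
y(O) = 1/(47 - O)
w(V) = 2062/31 + V/31 (w(V) = (V + 2062)/31 = (2062 + V)/31 = 2062/31 + V/31)
w(1040)/y(-482) = (2062/31 + (1/31)*1040)/(1/(47 - 1*(-482))) = (2062/31 + 1040/31)/(1/(47 + 482)) = 3102/(31*(1/529)) = (3102/31)*529 = 1640958/31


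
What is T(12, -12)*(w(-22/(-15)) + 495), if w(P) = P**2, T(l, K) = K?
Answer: -447436/75 ≈ -5965.8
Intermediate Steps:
T(12, -12)*(w(-22/(-15)) + 495) = -12*((-22/(-15))**2 + 495) = -12*((-22*(-1/15))**2 + 495) = -12*((22/15)**2 + 495) = -12*(484/225 + 495) = -12*111859/225 = -447436/75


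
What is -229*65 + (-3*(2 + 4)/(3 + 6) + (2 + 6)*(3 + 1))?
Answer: -14855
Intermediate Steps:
-229*65 + (-3*(2 + 4)/(3 + 6) + (2 + 6)*(3 + 1)) = -14885 + (-18/9 + 8*4) = -14885 + (-18/9 + 32) = -14885 + (-3*⅔ + 32) = -14885 + (-2 + 32) = -14885 + 30 = -14855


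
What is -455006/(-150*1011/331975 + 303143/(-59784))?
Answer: 361216403110416/4388085641 ≈ 82318.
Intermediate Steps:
-455006/(-150*1011/331975 + 303143/(-59784)) = -455006/(-151650*1/331975 + 303143*(-1/59784)) = -455006/(-6066/13279 - 303143/59784) = -455006/(-4388085641/793871736) = -455006*(-793871736/4388085641) = 361216403110416/4388085641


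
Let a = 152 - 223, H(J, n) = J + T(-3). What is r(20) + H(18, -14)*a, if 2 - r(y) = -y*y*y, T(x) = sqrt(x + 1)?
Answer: 6724 - 71*I*sqrt(2) ≈ 6724.0 - 100.41*I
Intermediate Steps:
T(x) = sqrt(1 + x)
H(J, n) = J + I*sqrt(2) (H(J, n) = J + sqrt(1 - 3) = J + sqrt(-2) = J + I*sqrt(2))
a = -71
r(y) = 2 + y**3 (r(y) = 2 - (-1)*(y*y)*y = 2 - (-1)*y**2*y = 2 - (-1)*y**3 = 2 + y**3)
r(20) + H(18, -14)*a = (2 + 20**3) + (18 + I*sqrt(2))*(-71) = (2 + 8000) + (-1278 - 71*I*sqrt(2)) = 8002 + (-1278 - 71*I*sqrt(2)) = 6724 - 71*I*sqrt(2)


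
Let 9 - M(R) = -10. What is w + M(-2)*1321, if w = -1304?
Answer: 23795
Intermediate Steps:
M(R) = 19 (M(R) = 9 - 1*(-10) = 9 + 10 = 19)
w + M(-2)*1321 = -1304 + 19*1321 = -1304 + 25099 = 23795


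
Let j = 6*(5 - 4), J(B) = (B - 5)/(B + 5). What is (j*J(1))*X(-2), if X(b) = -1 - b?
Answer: -4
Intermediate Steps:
J(B) = (-5 + B)/(5 + B)
j = 6 (j = 6*1 = 6)
(j*J(1))*X(-2) = (6*((-5 + 1)/(5 + 1)))*(-1 - 1*(-2)) = (6*(-4/6))*(-1 + 2) = (6*((⅙)*(-4)))*1 = (6*(-⅔))*1 = -4*1 = -4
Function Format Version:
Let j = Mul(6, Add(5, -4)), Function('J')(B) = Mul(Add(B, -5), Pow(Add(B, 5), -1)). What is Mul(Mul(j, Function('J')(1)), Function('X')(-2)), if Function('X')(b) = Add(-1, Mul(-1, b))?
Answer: -4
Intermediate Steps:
Function('J')(B) = Mul(Pow(Add(5, B), -1), Add(-5, B)) (Function('J')(B) = Mul(Add(-5, B), Pow(Add(5, B), -1)) = Mul(Pow(Add(5, B), -1), Add(-5, B)))
j = 6 (j = Mul(6, 1) = 6)
Mul(Mul(j, Function('J')(1)), Function('X')(-2)) = Mul(Mul(6, Mul(Pow(Add(5, 1), -1), Add(-5, 1))), Add(-1, Mul(-1, -2))) = Mul(Mul(6, Mul(Pow(6, -1), -4)), Add(-1, 2)) = Mul(Mul(6, Mul(Rational(1, 6), -4)), 1) = Mul(Mul(6, Rational(-2, 3)), 1) = Mul(-4, 1) = -4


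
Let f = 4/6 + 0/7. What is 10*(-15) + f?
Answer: -448/3 ≈ -149.33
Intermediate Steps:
f = ⅔ (f = 4*(⅙) + 0*(⅐) = ⅔ + 0 = ⅔ ≈ 0.66667)
10*(-15) + f = 10*(-15) + ⅔ = -150 + ⅔ = -448/3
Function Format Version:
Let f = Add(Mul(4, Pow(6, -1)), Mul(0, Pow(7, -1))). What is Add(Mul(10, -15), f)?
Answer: Rational(-448, 3) ≈ -149.33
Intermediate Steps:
f = Rational(2, 3) (f = Add(Mul(4, Rational(1, 6)), Mul(0, Rational(1, 7))) = Add(Rational(2, 3), 0) = Rational(2, 3) ≈ 0.66667)
Add(Mul(10, -15), f) = Add(Mul(10, -15), Rational(2, 3)) = Add(-150, Rational(2, 3)) = Rational(-448, 3)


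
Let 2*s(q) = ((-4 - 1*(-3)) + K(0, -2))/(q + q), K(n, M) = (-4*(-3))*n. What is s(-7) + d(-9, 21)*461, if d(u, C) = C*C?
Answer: 5692429/28 ≈ 2.0330e+5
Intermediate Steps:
K(n, M) = 12*n
s(q) = -1/(4*q) (s(q) = (((-4 - 1*(-3)) + 12*0)/(q + q))/2 = (((-4 + 3) + 0)/((2*q)))/2 = ((-1 + 0)*(1/(2*q)))/2 = (-1/(2*q))/2 = -1/(4*q))
d(u, C) = C²
s(-7) + d(-9, 21)*461 = -¼/(-7) + 21²*461 = -¼*(-⅐) + 441*461 = 1/28 + 203301 = 5692429/28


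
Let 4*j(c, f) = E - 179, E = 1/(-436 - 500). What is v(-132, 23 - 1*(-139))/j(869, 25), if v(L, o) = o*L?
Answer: 80061696/167545 ≈ 477.85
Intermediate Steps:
E = -1/936 (E = 1/(-936) = -1/936 ≈ -0.0010684)
j(c, f) = -167545/3744 (j(c, f) = (-1/936 - 179)/4 = (1/4)*(-167545/936) = -167545/3744)
v(L, o) = L*o
v(-132, 23 - 1*(-139))/j(869, 25) = (-132*(23 - 1*(-139)))/(-167545/3744) = -132*(23 + 139)*(-3744/167545) = -132*162*(-3744/167545) = -21384*(-3744/167545) = 80061696/167545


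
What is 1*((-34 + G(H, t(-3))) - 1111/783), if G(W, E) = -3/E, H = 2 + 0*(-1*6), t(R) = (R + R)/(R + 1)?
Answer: -28516/783 ≈ -36.419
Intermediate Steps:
t(R) = 2*R/(1 + R) (t(R) = (2*R)/(1 + R) = 2*R/(1 + R))
H = 2 (H = 2 + 0*(-6) = 2 + 0 = 2)
1*((-34 + G(H, t(-3))) - 1111/783) = 1*((-34 - 3/(2*(-3)/(1 - 3))) - 1111/783) = 1*((-34 - 3/(2*(-3)/(-2))) - 1111*1/783) = 1*((-34 - 3/(2*(-3)*(-1/2))) - 1111/783) = 1*((-34 - 3/3) - 1111/783) = 1*((-34 - 3*1/3) - 1111/783) = 1*((-34 - 1) - 1111/783) = 1*(-35 - 1111/783) = 1*(-28516/783) = -28516/783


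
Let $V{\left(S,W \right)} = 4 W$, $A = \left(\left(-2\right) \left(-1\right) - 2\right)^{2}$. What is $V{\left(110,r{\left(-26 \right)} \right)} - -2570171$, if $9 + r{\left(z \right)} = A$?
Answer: $2570135$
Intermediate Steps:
$A = 0$ ($A = \left(2 - 2\right)^{2} = 0^{2} = 0$)
$r{\left(z \right)} = -9$ ($r{\left(z \right)} = -9 + 0 = -9$)
$V{\left(110,r{\left(-26 \right)} \right)} - -2570171 = 4 \left(-9\right) - -2570171 = -36 + 2570171 = 2570135$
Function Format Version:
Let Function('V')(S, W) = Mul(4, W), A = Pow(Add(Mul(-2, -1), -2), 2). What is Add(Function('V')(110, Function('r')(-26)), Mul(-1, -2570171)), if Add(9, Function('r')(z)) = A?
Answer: 2570135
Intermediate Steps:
A = 0 (A = Pow(Add(2, -2), 2) = Pow(0, 2) = 0)
Function('r')(z) = -9 (Function('r')(z) = Add(-9, 0) = -9)
Add(Function('V')(110, Function('r')(-26)), Mul(-1, -2570171)) = Add(Mul(4, -9), Mul(-1, -2570171)) = Add(-36, 2570171) = 2570135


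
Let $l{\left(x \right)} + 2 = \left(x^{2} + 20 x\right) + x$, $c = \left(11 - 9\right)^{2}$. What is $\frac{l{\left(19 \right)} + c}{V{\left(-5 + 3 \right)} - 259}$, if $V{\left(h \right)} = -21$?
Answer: $- \frac{381}{140} \approx -2.7214$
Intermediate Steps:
$c = 4$ ($c = 2^{2} = 4$)
$l{\left(x \right)} = -2 + x^{2} + 21 x$ ($l{\left(x \right)} = -2 + \left(\left(x^{2} + 20 x\right) + x\right) = -2 + \left(x^{2} + 21 x\right) = -2 + x^{2} + 21 x$)
$\frac{l{\left(19 \right)} + c}{V{\left(-5 + 3 \right)} - 259} = \frac{\left(-2 + 19^{2} + 21 \cdot 19\right) + 4}{-21 - 259} = \frac{\left(-2 + 361 + 399\right) + 4}{-280} = \left(758 + 4\right) \left(- \frac{1}{280}\right) = 762 \left(- \frac{1}{280}\right) = - \frac{381}{140}$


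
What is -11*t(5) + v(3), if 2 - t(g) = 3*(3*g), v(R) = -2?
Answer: 471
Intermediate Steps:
t(g) = 2 - 9*g (t(g) = 2 - 3*3*g = 2 - 9*g)
-11*t(5) + v(3) = -11*(2 - 9*5) - 2 = -11*(2 - 45) - 2 = -11*(-43) - 2 = 473 - 2 = 471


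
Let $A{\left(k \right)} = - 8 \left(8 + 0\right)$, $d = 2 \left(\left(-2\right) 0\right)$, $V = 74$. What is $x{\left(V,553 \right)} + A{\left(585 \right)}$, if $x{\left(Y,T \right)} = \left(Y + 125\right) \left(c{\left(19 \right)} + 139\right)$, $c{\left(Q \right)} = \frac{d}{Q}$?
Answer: $27597$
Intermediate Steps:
$d = 0$ ($d = 2 \cdot 0 = 0$)
$A{\left(k \right)} = -64$ ($A{\left(k \right)} = \left(-8\right) 8 = -64$)
$c{\left(Q \right)} = 0$ ($c{\left(Q \right)} = \frac{0}{Q} = 0$)
$x{\left(Y,T \right)} = 17375 + 139 Y$ ($x{\left(Y,T \right)} = \left(Y + 125\right) \left(0 + 139\right) = \left(125 + Y\right) 139 = 17375 + 139 Y$)
$x{\left(V,553 \right)} + A{\left(585 \right)} = \left(17375 + 139 \cdot 74\right) - 64 = \left(17375 + 10286\right) - 64 = 27661 - 64 = 27597$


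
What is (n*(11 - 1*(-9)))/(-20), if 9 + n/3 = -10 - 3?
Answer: 66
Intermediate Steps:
n = -66 (n = -27 + 3*(-10 - 3) = -27 + 3*(-13) = -27 - 39 = -66)
(n*(11 - 1*(-9)))/(-20) = -66*(11 - 1*(-9))/(-20) = -66*(11 + 9)*(-1/20) = -66*20*(-1/20) = -1320*(-1/20) = 66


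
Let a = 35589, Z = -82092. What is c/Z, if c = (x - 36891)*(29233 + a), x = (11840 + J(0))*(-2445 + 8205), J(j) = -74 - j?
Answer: -731789267853/13682 ≈ -5.3486e+7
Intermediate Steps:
x = 67772160 (x = (11840 + (-74 - 1*0))*(-2445 + 8205) = (11840 + (-74 + 0))*5760 = (11840 - 74)*5760 = 11766*5760 = 67772160)
c = 4390735607118 (c = (67772160 - 36891)*(29233 + 35589) = 67735269*64822 = 4390735607118)
c/Z = 4390735607118/(-82092) = 4390735607118*(-1/82092) = -731789267853/13682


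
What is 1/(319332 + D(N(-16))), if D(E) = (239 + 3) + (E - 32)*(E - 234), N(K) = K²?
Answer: 1/324502 ≈ 3.0816e-6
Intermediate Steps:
D(E) = 242 + (-234 + E)*(-32 + E) (D(E) = 242 + (-32 + E)*(-234 + E) = 242 + (-234 + E)*(-32 + E))
1/(319332 + D(N(-16))) = 1/(319332 + (7730 + ((-16)²)² - 266*(-16)²)) = 1/(319332 + (7730 + 256² - 266*256)) = 1/(319332 + (7730 + 65536 - 68096)) = 1/(319332 + 5170) = 1/324502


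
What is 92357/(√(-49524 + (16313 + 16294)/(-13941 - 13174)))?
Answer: -92357*I*√36412079133705/1342875867 ≈ -415.01*I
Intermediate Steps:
92357/(√(-49524 + (16313 + 16294)/(-13941 - 13174))) = 92357/(√(-49524 + 32607/(-27115))) = 92357/(√(-49524 + 32607*(-1/27115))) = 92357/(√(-49524 - 32607/27115)) = 92357/(√(-1342875867/27115)) = 92357/((I*√36412079133705/27115)) = 92357*(-I*√36412079133705/1342875867) = -92357*I*√36412079133705/1342875867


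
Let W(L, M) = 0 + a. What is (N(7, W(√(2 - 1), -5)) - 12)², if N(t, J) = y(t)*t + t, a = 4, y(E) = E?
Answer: 1936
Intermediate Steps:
W(L, M) = 4 (W(L, M) = 0 + 4 = 4)
N(t, J) = t + t² (N(t, J) = t*t + t = t² + t = t + t²)
(N(7, W(√(2 - 1), -5)) - 12)² = (7*(1 + 7) - 12)² = (7*8 - 12)² = (56 - 12)² = 44² = 1936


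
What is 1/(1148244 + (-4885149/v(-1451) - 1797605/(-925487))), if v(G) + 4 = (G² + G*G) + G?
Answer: 3895695926989/4473212519590878688 ≈ 8.7089e-7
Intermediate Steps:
v(G) = -4 + G + 2*G² (v(G) = -4 + ((G² + G*G) + G) = -4 + ((G² + G²) + G) = -4 + (2*G² + G) = -4 + (G + 2*G²) = -4 + G + 2*G²)
1/(1148244 + (-4885149/v(-1451) - 1797605/(-925487))) = 1/(1148244 + (-4885149/(-4 - 1451 + 2*(-1451)²) - 1797605/(-925487))) = 1/(1148244 + (-4885149/(-4 - 1451 + 2*2105401) - 1797605*(-1/925487))) = 1/(1148244 + (-4885149/(-4 - 1451 + 4210802) + 1797605/925487)) = 1/(1148244 + (-4885149/4209347 + 1797605/925487)) = 1/(1148244 + 3045601321372/3895695926989) = 1/(4473212519590878688/3895695926989) = 3895695926989/4473212519590878688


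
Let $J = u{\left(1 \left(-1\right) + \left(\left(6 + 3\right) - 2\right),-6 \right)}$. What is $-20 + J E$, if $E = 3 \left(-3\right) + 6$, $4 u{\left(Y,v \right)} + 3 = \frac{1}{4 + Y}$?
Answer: $- \frac{713}{40} \approx -17.825$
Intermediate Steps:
$u{\left(Y,v \right)} = - \frac{3}{4} + \frac{1}{4 \left(4 + Y\right)}$
$J = - \frac{29}{40}$ ($J = \frac{-11 - 3 \left(1 \left(-1\right) + \left(\left(6 + 3\right) - 2\right)\right)}{4 \left(4 + \left(1 \left(-1\right) + \left(\left(6 + 3\right) - 2\right)\right)\right)} = \frac{-11 - 3 \left(-1 + \left(9 - 2\right)\right)}{4 \left(4 + \left(-1 + \left(9 - 2\right)\right)\right)} = \frac{-11 - 3 \left(-1 + 7\right)}{4 \left(4 + \left(-1 + 7\right)\right)} = \frac{-11 - 18}{4 \left(4 + 6\right)} = \frac{-11 - 18}{4 \cdot 10} = \frac{1}{4} \cdot \frac{1}{10} \left(-29\right) = - \frac{29}{40} \approx -0.725$)
$E = -3$ ($E = -9 + 6 = -3$)
$-20 + J E = -20 - - \frac{87}{40} = -20 + \frac{87}{40} = - \frac{713}{40}$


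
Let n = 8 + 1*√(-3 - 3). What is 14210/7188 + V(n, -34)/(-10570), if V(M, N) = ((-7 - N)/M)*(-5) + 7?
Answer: 131477749/66480015 - 27*I*√6/147980 ≈ 1.9777 - 0.00044693*I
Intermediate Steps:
n = 8 + I*√6 (n = 8 + 1*√(-6) = 8 + 1*(I*√6) = 8 + I*√6 ≈ 8.0 + 2.4495*I)
V(M, N) = 7 - 5*(-7 - N)/M (V(M, N) = ((-7 - N)/M)*(-5) + 7 = -5*(-7 - N)/M + 7 = 7 - 5*(-7 - N)/M)
14210/7188 + V(n, -34)/(-10570) = 14210/7188 + ((35 + 5*(-34) + 7*(8 + I*√6))/(8 + I*√6))/(-10570) = 14210*(1/7188) + ((35 - 170 + (56 + 7*I*√6))/(8 + I*√6))*(-1/10570) = 7105/3594 + ((-79 + 7*I*√6)/(8 + I*√6))*(-1/10570) = 7105/3594 - (-79 + 7*I*√6)/(10570*(8 + I*√6))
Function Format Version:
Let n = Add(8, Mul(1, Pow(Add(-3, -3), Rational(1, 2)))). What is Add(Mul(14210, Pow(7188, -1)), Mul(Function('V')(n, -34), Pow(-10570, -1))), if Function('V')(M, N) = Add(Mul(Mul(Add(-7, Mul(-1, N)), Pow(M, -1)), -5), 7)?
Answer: Add(Rational(131477749, 66480015), Mul(Rational(-27, 147980), I, Pow(6, Rational(1, 2)))) ≈ Add(1.9777, Mul(-0.00044693, I))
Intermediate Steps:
n = Add(8, Mul(I, Pow(6, Rational(1, 2)))) (n = Add(8, Mul(1, Pow(-6, Rational(1, 2)))) = Add(8, Mul(1, Mul(I, Pow(6, Rational(1, 2))))) = Add(8, Mul(I, Pow(6, Rational(1, 2)))) ≈ Add(8.0000, Mul(2.4495, I)))
Function('V')(M, N) = Add(7, Mul(-5, Pow(M, -1), Add(-7, Mul(-1, N)))) (Function('V')(M, N) = Add(Mul(Mul(Pow(M, -1), Add(-7, Mul(-1, N))), -5), 7) = Add(Mul(-5, Pow(M, -1), Add(-7, Mul(-1, N))), 7) = Add(7, Mul(-5, Pow(M, -1), Add(-7, Mul(-1, N)))))
Add(Mul(14210, Pow(7188, -1)), Mul(Function('V')(n, -34), Pow(-10570, -1))) = Add(Mul(14210, Pow(7188, -1)), Mul(Mul(Pow(Add(8, Mul(I, Pow(6, Rational(1, 2)))), -1), Add(35, Mul(5, -34), Mul(7, Add(8, Mul(I, Pow(6, Rational(1, 2))))))), Pow(-10570, -1))) = Add(Mul(14210, Rational(1, 7188)), Mul(Mul(Pow(Add(8, Mul(I, Pow(6, Rational(1, 2)))), -1), Add(35, -170, Add(56, Mul(7, I, Pow(6, Rational(1, 2)))))), Rational(-1, 10570))) = Add(Rational(7105, 3594), Mul(Mul(Pow(Add(8, Mul(I, Pow(6, Rational(1, 2)))), -1), Add(-79, Mul(7, I, Pow(6, Rational(1, 2))))), Rational(-1, 10570))) = Add(Rational(7105, 3594), Mul(Rational(-1, 10570), Pow(Add(8, Mul(I, Pow(6, Rational(1, 2)))), -1), Add(-79, Mul(7, I, Pow(6, Rational(1, 2))))))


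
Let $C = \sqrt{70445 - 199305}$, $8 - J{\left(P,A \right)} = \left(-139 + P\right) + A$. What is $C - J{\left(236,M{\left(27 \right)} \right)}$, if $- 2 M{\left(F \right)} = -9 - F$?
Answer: $107 + 2 i \sqrt{32215} \approx 107.0 + 358.97 i$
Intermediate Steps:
$M{\left(F \right)} = \frac{9}{2} + \frac{F}{2}$ ($M{\left(F \right)} = - \frac{-9 - F}{2} = \frac{9}{2} + \frac{F}{2}$)
$J{\left(P,A \right)} = 147 - A - P$ ($J{\left(P,A \right)} = 8 - \left(\left(-139 + P\right) + A\right) = 8 - \left(-139 + A + P\right) = 147 - A - P$)
$C = 2 i \sqrt{32215}$ ($C = \sqrt{-128860} = 2 i \sqrt{32215} \approx 358.97 i$)
$C - J{\left(236,M{\left(27 \right)} \right)} = 2 i \sqrt{32215} - \left(147 - \left(\frac{9}{2} + \frac{1}{2} \cdot 27\right) - 236\right) = 2 i \sqrt{32215} - \left(147 - \left(\frac{9}{2} + \frac{27}{2}\right) - 236\right) = 2 i \sqrt{32215} - \left(147 - 18 - 236\right) = 2 i \sqrt{32215} - -107 = 2 i \sqrt{32215} + 107 = 107 + 2 i \sqrt{32215}$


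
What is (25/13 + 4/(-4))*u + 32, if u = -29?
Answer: 68/13 ≈ 5.2308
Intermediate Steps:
(25/13 + 4/(-4))*u + 32 = (25/13 + 4/(-4))*(-29) + 32 = (25*(1/13) + 4*(-¼))*(-29) + 32 = (25/13 - 1)*(-29) + 32 = (12/13)*(-29) + 32 = -348/13 + 32 = 68/13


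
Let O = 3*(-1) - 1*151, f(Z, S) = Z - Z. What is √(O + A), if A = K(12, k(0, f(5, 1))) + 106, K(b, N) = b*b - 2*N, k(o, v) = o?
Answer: 4*√6 ≈ 9.7980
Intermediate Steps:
f(Z, S) = 0
K(b, N) = b² - 2*N
O = -154 (O = -3 - 151 = -154)
A = 250 (A = (12² - 2*0) + 106 = (144 + 0) + 106 = 144 + 106 = 250)
√(O + A) = √(-154 + 250) = √96 = 4*√6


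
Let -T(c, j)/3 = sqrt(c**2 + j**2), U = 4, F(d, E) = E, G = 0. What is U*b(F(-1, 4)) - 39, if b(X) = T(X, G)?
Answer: -87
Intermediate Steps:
T(c, j) = -3*sqrt(c**2 + j**2)
b(X) = -3*sqrt(X**2) (b(X) = -3*sqrt(X**2 + 0**2) = -3*sqrt(X**2 + 0) = -3*sqrt(X**2))
U*b(F(-1, 4)) - 39 = 4*(-3*sqrt(4**2)) - 39 = 4*(-3*sqrt(16)) - 39 = 4*(-3*4) - 39 = 4*(-12) - 39 = -48 - 39 = -87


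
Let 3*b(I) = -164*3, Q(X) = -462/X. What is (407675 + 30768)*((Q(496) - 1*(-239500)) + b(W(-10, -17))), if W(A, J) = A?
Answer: 26023826793971/248 ≈ 1.0493e+11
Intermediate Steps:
b(I) = -164 (b(I) = (-164*3)/3 = (⅓)*(-492) = -164)
(407675 + 30768)*((Q(496) - 1*(-239500)) + b(W(-10, -17))) = (407675 + 30768)*((-462/496 - 1*(-239500)) - 164) = 438443*((-462*1/496 + 239500) - 164) = 438443*((-231/248 + 239500) - 164) = 438443*(59395769/248 - 164) = 438443*(59355097/248) = 26023826793971/248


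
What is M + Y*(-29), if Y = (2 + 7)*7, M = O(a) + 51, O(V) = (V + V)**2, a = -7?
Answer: -1580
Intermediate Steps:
O(V) = 4*V**2 (O(V) = (2*V)**2 = 4*V**2)
M = 247 (M = 4*(-7)**2 + 51 = 4*49 + 51 = 196 + 51 = 247)
Y = 63 (Y = 9*7 = 63)
M + Y*(-29) = 247 + 63*(-29) = 247 - 1827 = -1580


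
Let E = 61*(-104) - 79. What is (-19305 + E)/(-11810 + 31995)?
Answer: -25728/20185 ≈ -1.2746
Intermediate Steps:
E = -6423 (E = -6344 - 79 = -6423)
(-19305 + E)/(-11810 + 31995) = (-19305 - 6423)/(-11810 + 31995) = -25728/20185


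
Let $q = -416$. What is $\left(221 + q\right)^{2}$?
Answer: $38025$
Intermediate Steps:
$\left(221 + q\right)^{2} = \left(221 - 416\right)^{2} = \left(-195\right)^{2} = 38025$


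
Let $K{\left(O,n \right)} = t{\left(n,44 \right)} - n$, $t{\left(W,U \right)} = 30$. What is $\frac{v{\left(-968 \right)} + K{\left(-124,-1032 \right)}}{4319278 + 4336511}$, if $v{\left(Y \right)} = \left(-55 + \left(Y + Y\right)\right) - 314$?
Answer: $- \frac{1243}{8655789} \approx -0.0001436$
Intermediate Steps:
$v{\left(Y \right)} = -369 + 2 Y$ ($v{\left(Y \right)} = \left(-55 + 2 Y\right) - 314 = -369 + 2 Y$)
$K{\left(O,n \right)} = 30 - n$
$\frac{v{\left(-968 \right)} + K{\left(-124,-1032 \right)}}{4319278 + 4336511} = \frac{\left(-369 + 2 \left(-968\right)\right) + \left(30 - -1032\right)}{4319278 + 4336511} = \frac{\left(-369 - 1936\right) + \left(30 + 1032\right)}{8655789} = \left(-2305 + 1062\right) \frac{1}{8655789} = \left(-1243\right) \frac{1}{8655789} = - \frac{1243}{8655789}$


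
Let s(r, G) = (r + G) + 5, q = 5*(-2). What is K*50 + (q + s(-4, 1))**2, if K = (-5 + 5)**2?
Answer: 64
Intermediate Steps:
q = -10
s(r, G) = 5 + G + r (s(r, G) = (G + r) + 5 = 5 + G + r)
K = 0 (K = 0**2 = 0)
K*50 + (q + s(-4, 1))**2 = 0*50 + (-10 + (5 + 1 - 4))**2 = 0 + (-10 + 2)**2 = 0 + (-8)**2 = 0 + 64 = 64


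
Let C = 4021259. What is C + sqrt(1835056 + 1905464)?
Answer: 4021259 + 2*sqrt(935130) ≈ 4.0232e+6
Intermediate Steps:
C + sqrt(1835056 + 1905464) = 4021259 + sqrt(1835056 + 1905464) = 4021259 + sqrt(3740520) = 4021259 + 2*sqrt(935130)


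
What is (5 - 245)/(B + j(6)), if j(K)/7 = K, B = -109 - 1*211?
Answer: 120/139 ≈ 0.86331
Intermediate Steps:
B = -320 (B = -109 - 211 = -320)
j(K) = 7*K
(5 - 245)/(B + j(6)) = (5 - 245)/(-320 + 7*6) = -240/(-320 + 42) = -240/(-278) = -240*(-1/278) = 120/139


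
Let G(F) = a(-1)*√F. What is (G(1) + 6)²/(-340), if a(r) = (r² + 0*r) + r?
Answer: -9/85 ≈ -0.10588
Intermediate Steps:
a(r) = r + r² (a(r) = (r² + 0) + r = r² + r = r + r²)
G(F) = 0 (G(F) = (-(1 - 1))*√F = (-1*0)*√F = 0*√F = 0)
(G(1) + 6)²/(-340) = (0 + 6)²/(-340) = 6²*(-1/340) = 36*(-1/340) = -9/85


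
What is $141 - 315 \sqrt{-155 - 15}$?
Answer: $141 - 315 i \sqrt{170} \approx 141.0 - 4107.1 i$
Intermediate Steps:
$141 - 315 \sqrt{-155 - 15} = 141 - 315 \sqrt{-170} = 141 - 315 i \sqrt{170}$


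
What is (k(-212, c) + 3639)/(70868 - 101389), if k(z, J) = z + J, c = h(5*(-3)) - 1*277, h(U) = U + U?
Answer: -3120/30521 ≈ -0.10222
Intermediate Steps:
h(U) = 2*U
c = -307 (c = 2*(5*(-3)) - 1*277 = 2*(-15) - 277 = -30 - 277 = -307)
k(z, J) = J + z
(k(-212, c) + 3639)/(70868 - 101389) = ((-307 - 212) + 3639)/(70868 - 101389) = (-519 + 3639)/(-30521) = 3120*(-1/30521) = -3120/30521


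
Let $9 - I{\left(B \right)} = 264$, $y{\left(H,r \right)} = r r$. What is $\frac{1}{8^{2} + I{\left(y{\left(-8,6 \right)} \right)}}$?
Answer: $- \frac{1}{191} \approx -0.0052356$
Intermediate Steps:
$y{\left(H,r \right)} = r^{2}$
$I{\left(B \right)} = -255$ ($I{\left(B \right)} = 9 - 264 = -255$)
$\frac{1}{8^{2} + I{\left(y{\left(-8,6 \right)} \right)}} = \frac{1}{8^{2} - 255} = \frac{1}{64 - 255} = \frac{1}{-191} = - \frac{1}{191}$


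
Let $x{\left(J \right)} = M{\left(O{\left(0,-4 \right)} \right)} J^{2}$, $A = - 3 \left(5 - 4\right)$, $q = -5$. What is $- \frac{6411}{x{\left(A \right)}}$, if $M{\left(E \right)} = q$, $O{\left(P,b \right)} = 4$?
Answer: $\frac{2137}{15} \approx 142.47$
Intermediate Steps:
$A = -3$ ($A = \left(-3\right) 1 = -3$)
$M{\left(E \right)} = -5$
$x{\left(J \right)} = - 5 J^{2}$
$- \frac{6411}{x{\left(A \right)}} = - \frac{6411}{\left(-5\right) \left(-3\right)^{2}} = - \frac{6411}{\left(-5\right) 9} = - \frac{6411}{-45} = \left(-6411\right) \left(- \frac{1}{45}\right) = \frac{2137}{15}$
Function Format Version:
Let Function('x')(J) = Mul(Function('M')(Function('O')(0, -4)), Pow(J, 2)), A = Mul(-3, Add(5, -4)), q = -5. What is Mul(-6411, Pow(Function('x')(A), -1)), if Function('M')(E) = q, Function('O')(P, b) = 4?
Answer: Rational(2137, 15) ≈ 142.47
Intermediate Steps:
A = -3 (A = Mul(-3, 1) = -3)
Function('M')(E) = -5
Function('x')(J) = Mul(-5, Pow(J, 2))
Mul(-6411, Pow(Function('x')(A), -1)) = Mul(-6411, Pow(Mul(-5, Pow(-3, 2)), -1)) = Mul(-6411, Pow(Mul(-5, 9), -1)) = Mul(-6411, Pow(-45, -1)) = Mul(-6411, Rational(-1, 45)) = Rational(2137, 15)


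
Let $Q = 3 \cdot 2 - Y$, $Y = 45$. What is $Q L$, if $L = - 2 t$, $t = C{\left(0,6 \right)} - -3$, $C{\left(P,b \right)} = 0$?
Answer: $234$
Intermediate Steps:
$t = 3$ ($t = 0 - -3 = 0 + 3 = 3$)
$Q = -39$ ($Q = 3 \cdot 2 - 45 = 6 - 45 = -39$)
$L = -6$ ($L = \left(-2\right) 3 = -6$)
$Q L = \left(-39\right) \left(-6\right) = 234$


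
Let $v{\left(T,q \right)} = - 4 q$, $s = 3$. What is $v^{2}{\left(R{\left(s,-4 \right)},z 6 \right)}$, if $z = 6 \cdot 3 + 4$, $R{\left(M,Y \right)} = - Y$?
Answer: $278784$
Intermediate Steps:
$z = 22$ ($z = 18 + 4 = 22$)
$v^{2}{\left(R{\left(s,-4 \right)},z 6 \right)} = \left(- 4 \cdot 22 \cdot 6\right)^{2} = \left(\left(-4\right) 132\right)^{2} = \left(-528\right)^{2} = 278784$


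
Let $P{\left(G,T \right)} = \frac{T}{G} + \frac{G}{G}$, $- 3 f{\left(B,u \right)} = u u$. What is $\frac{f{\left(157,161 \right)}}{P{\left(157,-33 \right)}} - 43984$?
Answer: $- \frac{20431645}{372} \approx -54924.0$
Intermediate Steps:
$f{\left(B,u \right)} = - \frac{u^{2}}{3}$ ($f{\left(B,u \right)} = - \frac{u u}{3} = - \frac{u^{2}}{3}$)
$P{\left(G,T \right)} = 1 + \frac{T}{G}$ ($P{\left(G,T \right)} = \frac{T}{G} + 1 = 1 + \frac{T}{G}$)
$\frac{f{\left(157,161 \right)}}{P{\left(157,-33 \right)}} - 43984 = \frac{\left(- \frac{1}{3}\right) 161^{2}}{\frac{1}{157} \left(157 - 33\right)} - 43984 = \frac{\left(- \frac{1}{3}\right) 25921}{\frac{1}{157} \cdot 124} - 43984 = - \frac{25921}{3 \cdot \frac{124}{157}} - 43984 = \left(- \frac{25921}{3}\right) \frac{157}{124} - 43984 = - \frac{4069597}{372} - 43984 = - \frac{20431645}{372}$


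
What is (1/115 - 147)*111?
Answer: -1876344/115 ≈ -16316.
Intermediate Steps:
(1/115 - 147)*111 = -16904/115*111 = -1876344/115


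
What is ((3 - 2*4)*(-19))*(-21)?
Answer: -1995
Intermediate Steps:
((3 - 2*4)*(-19))*(-21) = ((3 - 8)*(-19))*(-21) = -5*(-19)*(-21) = 95*(-21) = -1995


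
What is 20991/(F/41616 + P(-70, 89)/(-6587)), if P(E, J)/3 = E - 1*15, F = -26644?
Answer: -1438537327668/41222987 ≈ -34897.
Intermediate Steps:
P(E, J) = -45 + 3*E (P(E, J) = 3*(E - 1*15) = 3*(E - 15) = 3*(-15 + E) = -45 + 3*E)
20991/(F/41616 + P(-70, 89)/(-6587)) = 20991/(-26644/41616 + (-45 + 3*(-70))/(-6587)) = 20991/(-26644*1/41616 + (-45 - 210)*(-1/6587)) = 20991/(-6661/10404 - 255*(-1/6587)) = 20991/(-6661/10404 + 255/6587) = 20991/(-41222987/68531148) = 20991*(-68531148/41222987) = -1438537327668/41222987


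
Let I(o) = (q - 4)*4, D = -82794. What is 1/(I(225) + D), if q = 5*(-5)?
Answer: -1/82910 ≈ -1.2061e-5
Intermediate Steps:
q = -25
I(o) = -116 (I(o) = (-25 - 4)*4 = -29*4 = -116)
1/(I(225) + D) = 1/(-116 - 82794) = 1/(-82910) = -1/82910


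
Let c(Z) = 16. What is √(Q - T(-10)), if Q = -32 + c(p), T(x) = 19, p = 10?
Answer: I*√35 ≈ 5.9161*I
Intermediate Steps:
Q = -16 (Q = -32 + 16 = -16)
√(Q - T(-10)) = √(-16 - 1*19) = √(-16 - 19) = √(-35) = I*√35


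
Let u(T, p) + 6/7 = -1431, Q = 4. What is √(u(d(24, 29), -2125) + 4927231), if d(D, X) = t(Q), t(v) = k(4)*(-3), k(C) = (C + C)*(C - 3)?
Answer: √241364158/7 ≈ 2219.4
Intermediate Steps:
k(C) = 2*C*(-3 + C) (k(C) = (2*C)*(-3 + C) = 2*C*(-3 + C))
t(v) = -24 (t(v) = (2*4*(-3 + 4))*(-3) = (2*4*1)*(-3) = 8*(-3) = -24)
d(D, X) = -24
u(T, p) = -10023/7 (u(T, p) = -6/7 - 1431 = -10023/7)
√(u(d(24, 29), -2125) + 4927231) = √(-10023/7 + 4927231) = √(34480594/7) = √241364158/7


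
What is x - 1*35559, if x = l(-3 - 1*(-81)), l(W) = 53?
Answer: -35506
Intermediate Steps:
x = 53
x - 1*35559 = 53 - 1*35559 = 53 - 35559 = -35506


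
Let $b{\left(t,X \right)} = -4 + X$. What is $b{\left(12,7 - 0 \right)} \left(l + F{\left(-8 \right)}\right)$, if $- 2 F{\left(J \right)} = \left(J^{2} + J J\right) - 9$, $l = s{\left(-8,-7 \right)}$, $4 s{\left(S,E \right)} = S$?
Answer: $- \frac{369}{2} \approx -184.5$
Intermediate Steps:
$s{\left(S,E \right)} = \frac{S}{4}$
$l = -2$ ($l = \frac{1}{4} \left(-8\right) = -2$)
$F{\left(J \right)} = \frac{9}{2} - J^{2}$ ($F{\left(J \right)} = - \frac{\left(J^{2} + J J\right) - 9}{2} = - \frac{\left(J^{2} + J^{2}\right) - 9}{2} = - \frac{2 J^{2} - 9}{2} = - \frac{-9 + 2 J^{2}}{2} = \frac{9}{2} - J^{2}$)
$b{\left(12,7 - 0 \right)} \left(l + F{\left(-8 \right)}\right) = \left(-4 + \left(7 - 0\right)\right) \left(-2 + \left(\frac{9}{2} - \left(-8\right)^{2}\right)\right) = \left(-4 + \left(7 + 0\right)\right) \left(-2 + \left(\frac{9}{2} - 64\right)\right) = \left(-4 + 7\right) \left(-2 + \left(\frac{9}{2} - 64\right)\right) = 3 \left(-2 - \frac{119}{2}\right) = 3 \left(- \frac{123}{2}\right) = - \frac{369}{2}$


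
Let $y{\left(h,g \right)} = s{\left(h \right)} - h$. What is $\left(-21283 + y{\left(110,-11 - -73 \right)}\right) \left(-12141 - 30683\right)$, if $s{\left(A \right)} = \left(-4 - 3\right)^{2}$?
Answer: $914035456$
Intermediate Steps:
$s{\left(A \right)} = 49$ ($s{\left(A \right)} = \left(-7\right)^{2} = 49$)
$y{\left(h,g \right)} = 49 - h$
$\left(-21283 + y{\left(110,-11 - -73 \right)}\right) \left(-12141 - 30683\right) = \left(-21283 + \left(49 - 110\right)\right) \left(-12141 - 30683\right) = \left(-21283 + \left(49 - 110\right)\right) \left(-42824\right) = \left(-21283 - 61\right) \left(-42824\right) = \left(-21344\right) \left(-42824\right) = 914035456$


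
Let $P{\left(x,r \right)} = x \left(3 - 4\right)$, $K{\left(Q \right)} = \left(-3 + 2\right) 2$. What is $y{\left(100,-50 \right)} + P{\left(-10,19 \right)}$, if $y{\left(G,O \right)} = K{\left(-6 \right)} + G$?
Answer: $108$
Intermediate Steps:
$K{\left(Q \right)} = -2$ ($K{\left(Q \right)} = \left(-1\right) 2 = -2$)
$y{\left(G,O \right)} = -2 + G$
$P{\left(x,r \right)} = - x$ ($P{\left(x,r \right)} = x \left(-1\right) = - x$)
$y{\left(100,-50 \right)} + P{\left(-10,19 \right)} = \left(-2 + 100\right) - -10 = 98 + 10 = 108$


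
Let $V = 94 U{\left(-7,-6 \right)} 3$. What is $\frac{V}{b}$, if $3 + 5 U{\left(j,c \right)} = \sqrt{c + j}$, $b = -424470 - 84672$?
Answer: $\frac{141}{424285} - \frac{47 i \sqrt{13}}{424285} \approx 0.00033232 - 0.0003994 i$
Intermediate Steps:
$b = -509142$ ($b = -424470 - 84672 = -509142$)
$U{\left(j,c \right)} = - \frac{3}{5} + \frac{\sqrt{c + j}}{5}$
$V = - \frac{846}{5} + \frac{282 i \sqrt{13}}{5}$ ($V = 94 \left(- \frac{3}{5} + \frac{\sqrt{-6 - 7}}{5}\right) 3 = 94 \left(- \frac{3}{5} + \frac{\sqrt{-13}}{5}\right) 3 = 94 \left(- \frac{3}{5} + \frac{i \sqrt{13}}{5}\right) 3 = \left(- \frac{282}{5} + \frac{94 i \sqrt{13}}{5}\right) 3 = - \frac{846}{5} + \frac{282 i \sqrt{13}}{5} \approx -169.2 + 203.35 i$)
$\frac{V}{b} = \frac{- \frac{846}{5} + \frac{282 i \sqrt{13}}{5}}{-509142} = \left(- \frac{846}{5} + \frac{282 i \sqrt{13}}{5}\right) \left(- \frac{1}{509142}\right) = \frac{141}{424285} - \frac{47 i \sqrt{13}}{424285}$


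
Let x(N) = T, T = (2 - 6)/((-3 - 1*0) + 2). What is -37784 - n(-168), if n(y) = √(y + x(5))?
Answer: -37784 - 2*I*√41 ≈ -37784.0 - 12.806*I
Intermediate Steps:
T = 4 (T = -4/((-3 + 0) + 2) = -4/(-3 + 2) = -4/(-1) = -4*(-1) = 4)
x(N) = 4
n(y) = √(4 + y) (n(y) = √(y + 4) = √(4 + y))
-37784 - n(-168) = -37784 - √(4 - 168) = -37784 - √(-164) = -37784 - 2*I*√41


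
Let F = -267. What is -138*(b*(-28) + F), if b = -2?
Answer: 29118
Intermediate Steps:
-138*(b*(-28) + F) = -138*(-2*(-28) - 267) = -138*(56 - 267) = -138*(-211) = 29118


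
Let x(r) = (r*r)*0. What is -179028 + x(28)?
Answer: -179028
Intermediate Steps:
x(r) = 0 (x(r) = r**2*0 = 0)
-179028 + x(28) = -179028 + 0 = -179028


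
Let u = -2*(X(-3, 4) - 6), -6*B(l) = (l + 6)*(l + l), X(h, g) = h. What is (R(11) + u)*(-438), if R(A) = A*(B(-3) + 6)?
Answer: -51246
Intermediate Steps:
B(l) = -l*(6 + l)/3 (B(l) = -(l + 6)*(l + l)/6 = -(6 + l)*2*l/6 = -l*(6 + l)/3)
R(A) = 9*A (R(A) = A*(-⅓*(-3)*(6 - 3) + 6) = A*(-⅓*(-3)*3 + 6) = A*(3 + 6) = A*9 = 9*A)
u = 18 (u = -2*(-3 - 6) = -2*(-9) = 18)
(R(11) + u)*(-438) = (9*11 + 18)*(-438) = (99 + 18)*(-438) = 117*(-438) = -51246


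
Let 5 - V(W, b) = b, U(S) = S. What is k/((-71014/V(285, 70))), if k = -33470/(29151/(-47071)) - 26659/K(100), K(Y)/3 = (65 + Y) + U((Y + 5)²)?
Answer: 25464413916929/514772106348 ≈ 49.467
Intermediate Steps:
V(W, b) = 5 - b
K(Y) = 195 + 3*Y + 3*(5 + Y)² (K(Y) = 3*((65 + Y) + (Y + 5)²) = 3*((65 + Y) + (5 + Y)²) = 3*(65 + Y + (5 + Y)²) = 195 + 3*Y + 3*(5 + Y)²)
k = 1958801070533/36244410 (k = -33470/(29151/(-47071)) - 26659/(195 + 3*100 + 3*(5 + 100)²) = -33470/(29151*(-1/47071)) - 26659/(195 + 300 + 3*105²) = -33470/(-29151/47071) - 26659/(195 + 300 + 3*11025) = -33470*(-47071/29151) - 26659/(195 + 300 + 33075) = 1575466370/29151 - 26659/33570 = 1958801070533/36244410 ≈ 54044.)
k/((-71014/V(285, 70))) = 1958801070533/(36244410*((-71014/(5 - 1*70)))) = 1958801070533/(36244410*((-71014/(5 - 70)))) = 1958801070533/(36244410*((-71014/(-65)))) = 1958801070533/(36244410*((-71014*(-1/65)))) = 1958801070533/(36244410*(71014/65)) = (1958801070533/36244410)*(65/71014) = 25464413916929/514772106348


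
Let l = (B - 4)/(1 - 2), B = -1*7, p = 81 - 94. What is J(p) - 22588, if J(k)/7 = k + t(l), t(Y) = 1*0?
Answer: -22679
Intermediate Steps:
p = -13
B = -7
l = 11 (l = (-7 - 4)/(1 - 2) = -11/(-1) = -11*(-1) = 11)
t(Y) = 0
J(k) = 7*k (J(k) = 7*(k + 0) = 7*k)
J(p) - 22588 = 7*(-13) - 22588 = -91 - 22588 = -22679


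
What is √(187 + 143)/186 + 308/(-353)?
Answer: -308/353 + √330/186 ≈ -0.77485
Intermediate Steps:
√(187 + 143)/186 + 308/(-353) = √330*(1/186) + 308*(-1/353) = √330/186 - 308/353 = -308/353 + √330/186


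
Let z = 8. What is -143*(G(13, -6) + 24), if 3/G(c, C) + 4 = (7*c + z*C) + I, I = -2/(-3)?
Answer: -409695/119 ≈ -3442.8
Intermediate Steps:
I = 2/3 (I = -2*(-1/3) = 2/3 ≈ 0.66667)
G(c, C) = 3/(-10/3 + 7*c + 8*C) (G(c, C) = 3/(-4 + ((7*c + 8*C) + 2/3)) = 3/(-4 + (2/3 + 7*c + 8*C)) = 3/(-10/3 + 7*c + 8*C))
-143*(G(13, -6) + 24) = -143*(9/(-10 + 21*13 + 24*(-6)) + 24) = -143*(9/(-10 + 273 - 144) + 24) = -143*(9/119 + 24) = -143*2865/119 = -409695/119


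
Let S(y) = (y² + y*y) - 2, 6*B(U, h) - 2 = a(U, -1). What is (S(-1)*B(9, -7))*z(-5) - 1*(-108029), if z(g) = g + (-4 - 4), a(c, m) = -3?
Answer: 108029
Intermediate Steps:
B(U, h) = -⅙ (B(U, h) = ⅓ + (⅙)*(-3) = ⅓ - ½ = -⅙)
z(g) = -8 + g (z(g) = g - 8 = -8 + g)
S(y) = -2 + 2*y² (S(y) = (y² + y²) - 2 = 2*y² - 2 = -2 + 2*y²)
(S(-1)*B(9, -7))*z(-5) - 1*(-108029) = ((-2 + 2*(-1)²)*(-⅙))*(-8 - 5) - 1*(-108029) = ((-2 + 2*1)*(-⅙))*(-13) + 108029 = ((-2 + 2)*(-⅙))*(-13) + 108029 = (0*(-⅙))*(-13) + 108029 = 0*(-13) + 108029 = 0 + 108029 = 108029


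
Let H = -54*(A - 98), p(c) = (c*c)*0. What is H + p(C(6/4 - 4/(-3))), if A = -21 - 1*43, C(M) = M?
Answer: 8748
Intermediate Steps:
p(c) = 0 (p(c) = c²*0 = 0)
A = -64 (A = -21 - 43 = -64)
H = 8748 (H = -54*(-64 - 98) = -54*(-162) = 8748)
H + p(C(6/4 - 4/(-3))) = 8748 + 0 = 8748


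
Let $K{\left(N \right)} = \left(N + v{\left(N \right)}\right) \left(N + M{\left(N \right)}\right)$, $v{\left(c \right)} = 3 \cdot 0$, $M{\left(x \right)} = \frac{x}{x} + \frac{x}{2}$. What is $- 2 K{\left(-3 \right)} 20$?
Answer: $-420$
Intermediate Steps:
$M{\left(x \right)} = 1 + \frac{x}{2}$ ($M{\left(x \right)} = 1 + x \frac{1}{2} = 1 + \frac{x}{2}$)
$v{\left(c \right)} = 0$
$K{\left(N \right)} = N \left(1 + \frac{3 N}{2}\right)$ ($K{\left(N \right)} = \left(N + 0\right) \left(N + \left(1 + \frac{N}{2}\right)\right) = N \left(1 + \frac{3 N}{2}\right)$)
$- 2 K{\left(-3 \right)} 20 = - 2 \cdot \frac{1}{2} \left(-3\right) \left(2 + 3 \left(-3\right)\right) 20 = - 2 \cdot \frac{1}{2} \left(-3\right) \left(2 - 9\right) 20 = - 2 \cdot \frac{1}{2} \left(-3\right) \left(-7\right) 20 = \left(-2\right) \frac{21}{2} \cdot 20 = \left(-21\right) 20 = -420$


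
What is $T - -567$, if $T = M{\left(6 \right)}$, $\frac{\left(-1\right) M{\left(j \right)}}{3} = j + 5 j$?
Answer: $459$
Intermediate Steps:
$M{\left(j \right)} = - 18 j$ ($M{\left(j \right)} = - 3 \left(j + 5 j\right) = - 3 \cdot 6 j = - 18 j$)
$T = -108$ ($T = \left(-18\right) 6 = -108$)
$T - -567 = -108 - -567 = -108 + 567 = 459$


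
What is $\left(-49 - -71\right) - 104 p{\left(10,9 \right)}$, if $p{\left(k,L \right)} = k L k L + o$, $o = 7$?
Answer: $-843106$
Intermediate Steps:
$p{\left(k,L \right)} = 7 + L^{2} k^{2}$ ($p{\left(k,L \right)} = k L k L + 7 = L k k L + 7 = L k^{2} L + 7 = L^{2} k^{2} + 7 = 7 + L^{2} k^{2}$)
$\left(-49 - -71\right) - 104 p{\left(10,9 \right)} = \left(-49 - -71\right) - 104 \left(7 + 9^{2} \cdot 10^{2}\right) = \left(-49 + 71\right) - 104 \left(7 + 81 \cdot 100\right) = 22 - 104 \left(7 + 8100\right) = 22 - 843128 = -843106$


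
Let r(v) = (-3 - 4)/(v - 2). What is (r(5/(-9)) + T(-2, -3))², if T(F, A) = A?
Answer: 36/529 ≈ 0.068053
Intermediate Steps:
r(v) = -7/(-2 + v)
(r(5/(-9)) + T(-2, -3))² = (-7/(-2 + 5/(-9)) - 3)² = (-7/(-2 + 5*(-⅑)) - 3)² = (-7/(-2 - 5/9) - 3)² = (-7/(-23/9) - 3)² = (-7*(-9/23) - 3)² = (63/23 - 3)² = (-6/23)² = 36/529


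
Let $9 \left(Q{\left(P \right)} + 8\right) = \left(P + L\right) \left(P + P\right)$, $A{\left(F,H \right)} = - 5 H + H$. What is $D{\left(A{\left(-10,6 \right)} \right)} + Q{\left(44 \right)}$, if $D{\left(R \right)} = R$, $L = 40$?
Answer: $\frac{2368}{3} \approx 789.33$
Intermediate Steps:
$A{\left(F,H \right)} = - 4 H$
$Q{\left(P \right)} = -8 + \frac{2 P \left(40 + P\right)}{9}$ ($Q{\left(P \right)} = -8 + \frac{\left(P + 40\right) \left(P + P\right)}{9} = -8 + \frac{\left(40 + P\right) 2 P}{9} = -8 + \frac{2 P \left(40 + P\right)}{9}$)
$D{\left(A{\left(-10,6 \right)} \right)} + Q{\left(44 \right)} = \left(-4\right) 6 + \left(-8 + \frac{2 \cdot 44^{2}}{9} + \frac{80}{9} \cdot 44\right) = -24 + \left(-8 + \frac{2}{9} \cdot 1936 + \frac{3520}{9}\right) = -24 + \left(-8 + \frac{3872}{9} + \frac{3520}{9}\right) = -24 + \frac{2440}{3} = \frac{2368}{3}$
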